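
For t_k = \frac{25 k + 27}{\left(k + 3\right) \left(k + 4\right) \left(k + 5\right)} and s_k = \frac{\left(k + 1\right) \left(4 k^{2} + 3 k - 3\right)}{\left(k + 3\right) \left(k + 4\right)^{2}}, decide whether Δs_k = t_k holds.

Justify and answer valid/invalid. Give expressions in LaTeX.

Invalid: residual \frac{3 \left(4 k^{3} - 2 k^{2} - 115 k - 123\right)}{k^{5} + 21 k^{4} + 175 k^{3} + 723 k^{2} + 1480 k + 1200} ≠ 0.

s_(k+1) = (k + 2)*(3*k + 4*(k + 1)**2)/((k + 4)*(k + 5)**2)
s_(k+1) − s_k = (37*k**3 + 246*k**2 + 398*k + 171)/(k**5 + 21*k**4 + 175*k**3 + 723*k**2 + 1480*k + 1200)
(s_(k+1) − s_k) − t_k = 3*(4*k**3 - 2*k**2 - 115*k - 123)/(k**5 + 21*k**4 + 175*k**3 + 723*k**2 + 1480*k + 1200)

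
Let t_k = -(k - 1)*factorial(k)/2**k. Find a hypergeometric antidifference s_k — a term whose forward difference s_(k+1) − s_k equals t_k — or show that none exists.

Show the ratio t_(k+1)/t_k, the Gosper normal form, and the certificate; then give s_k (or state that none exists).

r(k) = k*(k + 1)/(2*(k - 1)) after simplifying.
A = k/2 + 1/2, B = 1, C = k - 1.
Key eq: (k/2 + 1/2)·f(k+1) = (1)·f(k) + (k - 1).
deg f ≤ 0 (via 1,0,1).
A polynomial solution: f(k) = 2.
So s_k = (B(k−1)f/C)·t_k = (2/(k - 1))·t_k = -2**(1 - k)*factorial(k).
Δs = -(k - 1)*factorial(k)/2**k, as required.

s_k = -2**(1 - k)*factorial(k)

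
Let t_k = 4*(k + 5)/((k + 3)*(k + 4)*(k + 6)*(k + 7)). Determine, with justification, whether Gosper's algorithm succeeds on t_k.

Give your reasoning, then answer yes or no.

Ratio r(k) = (k + 3)*(k + 6)**2/((k + 5)**2*(k + 8)).
Take A(k)=k + 3, B(k)=k + 8, C(k)=k**2 + 10*k + 25.
Solve (k + 3)·f(k+1) − (k + 7)·f(k) = k**2 + 10*k + 25.
deg f ≤ 4 (via 1,1,2).
Match coefficients ⇒ f(k) = k*(k + 4)*(k + 5)*(k + 9)/36.
Get s_k = R·t_k = k*(k + 9)/(9*(k**2 + 9*k + 18)) with R(k) = B(k−1)f(k)/C(k) = k*(k + 4)*(k + 7)*(k + 9)/(36*(k + 5)).
Check: Δs_k = 4*(k + 5)/(k**4 + 20*k**3 + 145*k**2 + 450*k + 504). ✓

Yes. s_k = k*(k + 9)/(9*(k**2 + 9*k + 18)).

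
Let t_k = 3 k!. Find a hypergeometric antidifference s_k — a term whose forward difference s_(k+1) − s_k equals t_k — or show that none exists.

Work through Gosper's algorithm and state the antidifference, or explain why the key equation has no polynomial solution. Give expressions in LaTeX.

t_(k+1)/t_k = k + 1.
Factor: A=k + 1; B=1; C=1.
f must satisfy (k + 1)·f(k+1) − (1)·f(k) = 1.
From deg A=1, deg B=0, deg C=0: d=-1.
d = -1 < 0 ⇒ no nonzero polynomial f; not summable.

no hypergeometric antidifference exists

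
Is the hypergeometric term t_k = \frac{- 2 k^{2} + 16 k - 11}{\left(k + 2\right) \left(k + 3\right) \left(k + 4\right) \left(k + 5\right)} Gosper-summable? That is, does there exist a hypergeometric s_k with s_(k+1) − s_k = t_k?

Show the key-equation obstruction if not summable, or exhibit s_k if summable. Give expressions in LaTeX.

Step 1: r(k) = -(k + 2)*(16*k - 2*(k + 1)**2 + 5)/((k + 6)*(2*k**2 - 16*k + 11)).
Take A(k)=k + 2, B(k)=k + 6, C(k)=k**2 - 8*k + 11/2.
Set up (k + 2)·f(k+1) − (k + 5)·f(k) − (k**2 - 8*k + 11/2) = 0.
d = 3 from the (1,1,2) case.
Match coefficients ⇒ f(k) = k*(k**2 - 7*k + 50)/16.
R(k) = B(k−1)·f(k)/C(k) = k*(k + 5)*(k**2 - 7*k + 50)/(8*(2*k**2 - 16*k + 11)); s_k = R·t_k = k*(-k**2 + 7*k - 50)/(8*(k + 2)*(k + 3)*(k + 4)).
s_(k+1) − s_k = (-2*k**2 + 16*k - 11)/(k**4 + 14*k**3 + 71*k**2 + 154*k + 120) = t_k.

Yes. s_k = \frac{k \left(- k^{2} + 7 k - 50\right)}{8 \left(k + 2\right) \left(k + 3\right) \left(k + 4\right)}.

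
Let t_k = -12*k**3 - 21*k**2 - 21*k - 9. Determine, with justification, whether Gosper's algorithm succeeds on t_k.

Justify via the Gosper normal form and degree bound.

Yes. s_k = k*(-3*k**3 - k**2 - 3*k - 2).

t_(k+1)/t_k = (4*k**3 + 19*k**2 + 33*k + 21)/(4*k**3 + 7*k**2 + 7*k + 3).
Gosper form: A/B · C(k+1)/C(k) with A=1, B=1, C=k**3 + 7*k**2/4 + 7*k/4 + 3/4.
Key eq: (1)·f(k+1) = (1)·f(k) + (k**3 + 7*k**2/4 + 7*k/4 + 3/4).
Bound: deg f ≤ 4.
Match coefficients ⇒ f(k) = k*(3*k**3 + k**2 + 3*k + 2)/12.
R(k) = B(k−1)·f(k)/C(k) = k*(3*k**3 + k**2 + 3*k + 2)/(3*(4*k + 3)*(k**2 + k + 1)); s_k = R·t_k = k*(-3*k**3 - k**2 - 3*k - 2).
Verify: -12*k**3 - 21*k**2 - 21*k - 9 matches t_k.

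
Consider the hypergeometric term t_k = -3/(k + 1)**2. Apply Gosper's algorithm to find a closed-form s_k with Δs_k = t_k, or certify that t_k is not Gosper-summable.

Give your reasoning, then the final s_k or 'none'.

Compute t_(k+1)/t_k: get (k + 1)**2/(k + 2)**2.
So A=k**2 + 2*k + 1 and B=k**2 + 4*k + 4, with C=1.
Need (k**2 + 2*k + 1)·f(k+1) − (k**2 + 2*k + 1)·f(k) = 1.
deg f ≤ 0 (via 2,2,0).
Put f(k) = c0: A·f(k+1) − B(k−1)·f(k) − C = -1; need -1 = 0 — inconsistent ⇒ no f, not summable.

no hypergeometric antidifference exists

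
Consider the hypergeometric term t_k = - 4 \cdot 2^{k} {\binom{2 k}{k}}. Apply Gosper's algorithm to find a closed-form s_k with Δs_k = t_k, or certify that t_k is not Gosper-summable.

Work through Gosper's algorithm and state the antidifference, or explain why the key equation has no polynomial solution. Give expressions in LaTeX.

Step 1: r(k) = 4*(2*k + 1)/(k + 1).
So A=8*k + 4 and B=k + 1, with C=1.
Solve (8*k + 4)·f(k+1) − (k)·f(k) = 1.
deg f ≤ -1 (via 1,1,0).
Bound -1 < 0, so the key equation has no polynomial solution.

no hypergeometric antidifference exists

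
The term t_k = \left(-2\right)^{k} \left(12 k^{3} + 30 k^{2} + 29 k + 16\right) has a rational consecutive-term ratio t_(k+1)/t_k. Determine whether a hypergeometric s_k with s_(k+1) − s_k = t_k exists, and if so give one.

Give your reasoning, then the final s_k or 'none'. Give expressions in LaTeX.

Compute t_(k+1)/t_k: get 2*(-12*k**3 - 66*k**2 - 125*k - 87)/(12*k**3 + 30*k**2 + 29*k + 16).
A = -2, B = 1, C = k**3 + 5*k**2/2 + 29*k/12 + 4/3.
f must satisfy (-2)·f(k+1) − (1)·f(k) = k**3 + 5*k**2/2 + 29*k/12 + 4/3.
deg f ≤ 3 (via 0,0,3).
Solve for f: f(k) = -(4*k**3 + 2*k**2 - k + 2)/12 (degree 3 ≤ 3).
Then R = B(k−1)f/C = -(4*k**3 + 2*k**2 - k + 2)/(12*k**3 + 30*k**2 + 29*k + 16), so s_k = R(k)·t_k = (-2)**k*(-4*k**3 - 2*k**2 + k - 2).
s_(k+1) − s_k = (-2)**k*(12*k**3 + 30*k**2 + 29*k + 16) = t_k.

s_k = \left(-2\right)^{k} \left(- 4 k^{3} - 2 k^{2} + k - 2\right)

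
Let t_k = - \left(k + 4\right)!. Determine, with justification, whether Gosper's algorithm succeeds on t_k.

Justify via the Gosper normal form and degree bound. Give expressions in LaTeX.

t_(k+1)/t_k = k + 5.
Gosper form: A/B · C(k+1)/C(k) with A=k + 5, B=1, C=1.
Set up (k + 5)·f(k+1) − (1)·f(k) − (1) = 0.
deg f ≤ -1 (via 1,0,0).
d = -1 < 0 ⇒ no nonzero polynomial f; not summable.

No; the degree bound rules out any f.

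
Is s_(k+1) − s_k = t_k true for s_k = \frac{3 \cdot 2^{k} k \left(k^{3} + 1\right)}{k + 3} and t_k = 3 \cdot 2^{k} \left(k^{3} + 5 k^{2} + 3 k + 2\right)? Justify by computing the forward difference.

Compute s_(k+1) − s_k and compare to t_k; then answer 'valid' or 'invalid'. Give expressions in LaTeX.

Invalid: residual \frac{6 \cdot 2^{k} \left(- k^{4} - 7 k^{3} - 19 k^{2} - 10 k - 6\right)}{k^{2} + 7 k + 12} ≠ 0.

s_(k+1) = 6*2**k*(k + 1)*((k + 1)**3 + 1)/(k + 4)
s_(k+1) − s_k = 3*2**k*(-k*(k + 4)*(k**3 + 1) + 2*(k + 1)*(k + 3)*((k + 1)**3 + 1))/((k + 3)*(k + 4))
(s_(k+1) − s_k) − t_k = 6*2**k*(-k**4 - 7*k**3 - 19*k**2 - 10*k - 6)/(k**2 + 7*k + 12)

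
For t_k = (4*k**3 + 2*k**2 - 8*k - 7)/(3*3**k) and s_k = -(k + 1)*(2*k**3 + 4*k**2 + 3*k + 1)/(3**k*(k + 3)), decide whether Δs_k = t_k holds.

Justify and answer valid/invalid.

Invalid: residual 4*(-2*k**4 - 10*k**3 - 5*k**2 + 11*k + 9)/(3*3**k*(k**2 + 7*k + 12)) ≠ 0.

s_(k+1) = (-2*k**4 - 14*k**3 - 37*k**2 - 44*k - 20)/(3*3**k*(k + 4))
s_(k+1) − s_k = (4*k**5 + 22*k**4 + 14*k**3 - 59*k**2 - 101*k - 48)/(3*3**k*(k**2 + 7*k + 12))
(s_(k+1) − s_k) − t_k = 4*(-2*k**4 - 10*k**3 - 5*k**2 + 11*k + 9)/(3*3**k*(k**2 + 7*k + 12))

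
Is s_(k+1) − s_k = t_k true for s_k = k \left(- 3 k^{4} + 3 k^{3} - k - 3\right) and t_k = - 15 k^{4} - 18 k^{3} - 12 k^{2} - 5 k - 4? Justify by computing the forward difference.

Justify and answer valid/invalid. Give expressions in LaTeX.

Valid: the claim telescopes to t_k.

s_(k+1) = -(k + 1)*(k + 3*(k + 1)**4 - 3*(k + 1)**3 + 4)
s_(k+1) − s_k = -15*k**4 - 18*k**3 - 12*k**2 - 5*k - 4
(s_(k+1) − s_k) − t_k = 0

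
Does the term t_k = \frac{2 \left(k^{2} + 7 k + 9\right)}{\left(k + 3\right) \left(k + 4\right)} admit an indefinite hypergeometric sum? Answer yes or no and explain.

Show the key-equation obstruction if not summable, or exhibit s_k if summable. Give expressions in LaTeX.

t_(k+1)/t_k = (k + 3)*(7*k + (k + 1)**2 + 16)/((k + 5)*(k**2 + 7*k + 9)).
A = k + 3, B = k + 5, C = k**2 + 7*k + 9.
Key eq: (k + 3)·f(k+1) = (k + 4)·f(k) + (k**2 + 7*k + 9).
d = 2 from the (1,1,2) case.
Coefficient equations give f(k) = k*(k + 2).
Certificate R = B(k−1)f/C = k*(k + 2)*(k + 4)/(k**2 + 7*k + 9) gives s_k = 2*k*(k + 2)/(k + 3).
Verify: 2*(k**2 + 7*k + 9)/(k**2 + 7*k + 12) matches t_k.

Yes. s_k = \frac{2 k \left(k + 2\right)}{k + 3}.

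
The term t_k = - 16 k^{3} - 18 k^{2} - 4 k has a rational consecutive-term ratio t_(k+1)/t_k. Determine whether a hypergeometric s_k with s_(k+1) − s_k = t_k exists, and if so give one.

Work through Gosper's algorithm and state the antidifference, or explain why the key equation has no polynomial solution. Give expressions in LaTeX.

s_k = k \left(- 4 k^{3} + 2 k^{2} + 3 k - 1\right)

Ratio r(k) = (8*k**3 + 33*k**2 + 44*k + 19)/(k*(8*k**2 + 9*k + 2)).
Normal form (A,B,C) = (1, 1, k**3 + 9*k**2/8 + k/4).
Set up (1)·f(k+1) − (1)·f(k) − (k**3 + 9*k**2/8 + k/4) = 0.
deg f ≤ 4 (via 0,0,3).
Coefficient equations give f(k) = k*(k - 1)*(4*k**2 + 2*k - 1)/16.
Then R = B(k−1)f/C = (k - 1)*(4*k**2 + 2*k - 1)/(2*(8*k**2 + 9*k + 2)), so s_k = R(k)·t_k = k*(-4*k**3 + 2*k**2 + 3*k - 1).
Δs = 2*k*(-8*k**2 - 9*k - 2), as required.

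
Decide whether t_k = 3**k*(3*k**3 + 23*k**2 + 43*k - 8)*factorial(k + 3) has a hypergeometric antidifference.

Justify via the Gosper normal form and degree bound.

Yes. s_k = 3**k*(k**2 + 2*k - 4)*factorial(k + 3).

t_(k+1)/t_k = 3*(3*k**4 + 44*k**3 + 226*k**2 + 453*k + 244)/(3*k**3 + 23*k**2 + 43*k - 8).
A = 3*k + 12, B = 1, C = k**3 + 23*k**2/3 + 43*k/3 - 8/3.
Set up (3*k + 12)·f(k+1) − (1)·f(k) − (k**3 + 23*k**2/3 + 43*k/3 - 8/3) = 0.
d = 2 from the (1,0,3) case.
Match coefficients ⇒ f(k) = (k**2 + 2*k - 4)/3.
Get s_k = R·t_k = 3**k*(k**2 + 2*k - 4)*factorial(k + 3) with R(k) = B(k−1)f(k)/C(k) = (k**2 + 2*k - 4)/(3*k**3 + 23*k**2 + 43*k - 8).
s_(k+1) − s_k = 3**k*(3*k**3 + 23*k**2 + 43*k - 8)*factorial(k + 3) = t_k.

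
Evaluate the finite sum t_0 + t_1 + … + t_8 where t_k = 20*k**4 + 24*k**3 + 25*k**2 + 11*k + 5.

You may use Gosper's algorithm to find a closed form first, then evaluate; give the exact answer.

Σ = 212085

The ratio is (20*k**4 + 104*k**3 + 217*k**2 + 213*k + 85)/(20*k**4 + 24*k**3 + 25*k**2 + 11*k + 5).
Normal form (A,B,C) = (1, 1, k**4 + 6*k**3/5 + 5*k**2/4 + 11*k/20 + 1/4).
Set up (1)·f(k+1) − (1)·f(k) − (k**4 + 6*k**3/5 + 5*k**2/4 + 11*k/20 + 1/4) = 0.
From deg A=0, deg B=0, deg C=4: d=5.
Solve for f: f(k) = k*(4*k**4 - 4*k**3 + 3*k**2 - k + 3)/20 (degree 5 ≤ 5).
Get s_k = R·t_k = k*(4*k**4 - 4*k**3 + 3*k**2 - k + 3) with R(k) = B(k−1)f(k)/C(k) = k*(4*k**4 - 4*k**3 + 3*k**2 - k + 3)/(20*k**4 + 24*k**3 + 25*k**2 + 11*k + 5).
Verify: 20*k**4 + 24*k**3 + 25*k**2 + 11*k + 5 matches t_k.
Sum = s_(9) − s_(0); s_(9) = 212085, s_(0) = 0 ⇒ 212085.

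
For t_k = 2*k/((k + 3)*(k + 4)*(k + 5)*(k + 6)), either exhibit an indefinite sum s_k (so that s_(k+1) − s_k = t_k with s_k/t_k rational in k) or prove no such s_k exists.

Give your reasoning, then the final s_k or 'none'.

t_(k+1)/t_k = (k + 1)*(k + 3)/(k*(k + 7)).
Factor: A=k + 3; B=k + 7; C=k.
Need (k + 3)·f(k+1) − (k + 6)·f(k) = k.
From deg A=1, deg B=1, deg C=1: d=3.
Solving with deg f ≤ 3: f(k) = k*(k - 1)*(k + 13)/120.
Then R = B(k−1)f/C = (k - 1)*(k + 6)*(k + 13)/120, so s_k = R(k)·t_k = k*(k**2 + 12*k - 13)/(60*(k + 3)*(k + 4)*(k + 5)).
Check: Δs_k = 2*k/(k**4 + 18*k**3 + 119*k**2 + 342*k + 360). ✓

s_k = k*(k**2 + 12*k - 13)/(60*(k + 3)*(k + 4)*(k + 5))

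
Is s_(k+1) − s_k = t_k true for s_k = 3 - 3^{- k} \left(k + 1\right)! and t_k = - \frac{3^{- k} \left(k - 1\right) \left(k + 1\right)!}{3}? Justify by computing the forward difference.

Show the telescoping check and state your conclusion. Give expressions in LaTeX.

Valid: the claim telescopes to t_k.

s_(k+1) = -3**(-k - 1)*factorial(k + 2) + 3
s_(k+1) − s_k = -(k - 1)*factorial(k + 1)/(3*3**k)
(s_(k+1) − s_k) − t_k = 0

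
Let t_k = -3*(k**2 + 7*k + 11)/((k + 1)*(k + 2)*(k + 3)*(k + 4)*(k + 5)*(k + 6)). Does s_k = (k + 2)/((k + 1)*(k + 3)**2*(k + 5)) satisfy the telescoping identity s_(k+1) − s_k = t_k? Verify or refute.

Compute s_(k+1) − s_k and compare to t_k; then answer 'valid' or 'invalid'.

s_(k+1) = (k + 3)/((k + 2)*(k + 4)**2*(k + 6))
s_(k+1) − s_k = ((k + 1)*(k + 3)**3*(k + 5) - (k + 2)**2*(k + 4)**2*(k + 6))/((k + 1)*(k + 2)*(k + 3)**2*(k + 4)**2*(k + 5)*(k + 6))
(s_(k+1) − s_k) − t_k = (4*k**3 + 42*k**2 + 140*k + 147)/(k**8 + 28*k**7 + 334*k**6 + 2212*k**5 + 8869*k**4 + 21952*k**3 + 32556*k**2 + 26208*k + 8640)

Invalid: residual (4*k**3 + 42*k**2 + 140*k + 147)/(k**8 + 28*k**7 + 334*k**6 + 2212*k**5 + 8869*k**4 + 21952*k**3 + 32556*k**2 + 26208*k + 8640) ≠ 0.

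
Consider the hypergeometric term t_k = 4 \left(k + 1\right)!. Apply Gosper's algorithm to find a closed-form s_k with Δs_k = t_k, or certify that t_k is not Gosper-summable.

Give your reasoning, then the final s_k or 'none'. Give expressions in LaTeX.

none — t_k is not Gosper-summable

Step 1: r(k) = k + 2.
Take A(k)=k + 2, B(k)=1, C(k)=1.
f must satisfy (k + 2)·f(k+1) − (1)·f(k) = 1.
d = -1 from the (1,0,0) case.
d = -1 < 0 ⇒ no nonzero polynomial f; not summable.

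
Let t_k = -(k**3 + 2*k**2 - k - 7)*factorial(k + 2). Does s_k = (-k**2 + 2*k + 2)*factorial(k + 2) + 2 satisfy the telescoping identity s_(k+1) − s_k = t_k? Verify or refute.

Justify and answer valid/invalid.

s_(k+1) = (2*k - (k + 1)**2 + 4)*factorial(k + 3) + 2
s_(k+1) − s_k = -(k**3 + 2*k**2 - k - 7)*factorial(k + 2)
(s_(k+1) − s_k) − t_k = 0

Valid: the claim telescopes to t_k.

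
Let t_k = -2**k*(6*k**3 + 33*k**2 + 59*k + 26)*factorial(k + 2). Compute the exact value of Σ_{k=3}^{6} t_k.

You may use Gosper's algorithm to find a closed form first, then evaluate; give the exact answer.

Σ = -7710441600

r(k) = 2*(6*k**4 + 69*k**3 + 296*k**2 + 553*k + 372)/(6*k**3 + 33*k**2 + 59*k + 26) after simplifying.
Take A(k)=2*k + 6, B(k)=1, C(k)=k**3 + 11*k**2/2 + 59*k/6 + 13/3.
Need (2*k + 6)·f(k+1) − (1)·f(k) = k**3 + 11*k**2/2 + 59*k/6 + 13/3.
deg f ≤ 2 (via 1,0,3).
Coefficient equations give f(k) = (3*k**2 + 3*k - 2)/6.
R(k) = B(k−1)·f(k)/C(k) = (3*k**2 + 3*k - 2)/(6*k**3 + 33*k**2 + 59*k + 26); s_k = R·t_k = -2**k*(3*k**2 + 3*k - 2)*factorial(k + 2).
Δs = -2**k*(6*k**3 + 33*k**2 + 59*k + 26)*factorial(k + 2), as required.
Sum = s_(7) − s_(3); s_(7) = -7710474240, s_(3) = -32640 ⇒ -7710441600.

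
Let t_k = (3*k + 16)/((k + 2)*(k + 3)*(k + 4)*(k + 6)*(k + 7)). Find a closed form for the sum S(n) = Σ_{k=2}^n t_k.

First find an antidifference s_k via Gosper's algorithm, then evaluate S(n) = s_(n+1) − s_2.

S(n) = (n**3 + 14*n**2 + 61*n - 76)/(160*(n**3 + 14*n**2 + 61*n + 84))

The ratio is (k + 2)*(k + 6)*(3*k + 19)/((k + 5)*(k + 8)*(3*k + 16)).
Factor: A=k + 2; B=k + 8; C=k**2 + 31*k/3 + 80/3.
Set up (k + 2)·f(k+1) − (k + 7)·f(k) − (k**2 + 31*k/3 + 80/3) = 0.
deg f ≤ 5 (via 1,1,2).
A polynomial solution: f(k) = k*(k + 4)*(k + 5)*(k**2 + 11*k + 36)/108.
Certificate R = B(k−1)f/C = k*(k + 4)*(k + 7)*(k**2 + 11*k + 36)/(36*(3*k + 16)) gives s_k = k*(k**2 + 11*k + 36)/(36*(k**3 + 11*k**2 + 36*k + 36)).
s_(k+1) − s_k = (3*k + 16)/(k**5 + 22*k**4 + 185*k**3 + 740*k**2 + 1404*k + 1008) = t_k.
Evaluate: s_(n+1) = (n**3 + 14*n**2 + 61*n + 48)/(36*(n**3 + 14*n**2 + 61*n + 84)); subtract s_(2) = 31/1440 ⇒ S(n) = (n**3 + 14*n**2 + 61*n - 76)/(160*(n**3 + 14*n**2 + 61*n + 84)).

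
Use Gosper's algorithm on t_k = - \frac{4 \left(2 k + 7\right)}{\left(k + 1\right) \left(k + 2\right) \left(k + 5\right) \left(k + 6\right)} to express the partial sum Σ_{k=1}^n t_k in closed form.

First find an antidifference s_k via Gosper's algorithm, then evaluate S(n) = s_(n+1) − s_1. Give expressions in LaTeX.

The ratio is (k + 1)*(k + 5)*(2*k + 9)/((k + 3)*(k + 7)*(2*k + 7)).
So A=k + 1 and B=k + 7, with C=k**3 + 21*k**2/2 + 73*k/2 + 42.
Set up (k + 1)·f(k+1) − (k + 6)·f(k) − (k**3 + 21*k**2/2 + 73*k/2 + 42) = 0.
From deg A=1, deg B=1, deg C=3: d=5.
Solving with deg f ≤ 5: f(k) = k*(k + 2)*(k + 3)*(k + 4)*(k + 6)/10.
R(k) = B(k−1)·f(k)/C(k) = k*(k + 2)*(k + 6)**2/(5*(2*k + 7)); s_k = R·t_k = 4*k*(-k - 6)/(5*(k**2 + 6*k + 5)).
Check: Δs_k = 4*(-2*k - 7)/(k**4 + 14*k**3 + 65*k**2 + 112*k + 60). ✓
Σ_(k=1)^n t_k = s_(n+1) − s_(1) = (4*(-n**2 - 8*n - 7)/(5*(n**2 + 8*n + 12))) − (-7/15), i.e. n*(-n - 8)/(3*(n**2 + 8*n + 12)).

S(n) = \frac{n \left(- n - 8\right)}{3 \left(n^{2} + 8 n + 12\right)}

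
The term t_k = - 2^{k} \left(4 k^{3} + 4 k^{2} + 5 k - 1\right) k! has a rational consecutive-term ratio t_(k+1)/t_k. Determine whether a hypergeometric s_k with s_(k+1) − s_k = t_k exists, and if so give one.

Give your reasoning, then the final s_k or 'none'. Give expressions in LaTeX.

s_k = - 2^{k} \left(k - 1\right) \left(2 k - 1\right) k!

Compute t_(k+1)/t_k: get 2*(4*k**4 + 20*k**3 + 41*k**2 + 37*k + 12)/(4*k**3 + 4*k**2 + 5*k - 1).
Gosper form: A/B · C(k+1)/C(k) with A=2*k + 2, B=1, C=k**3 + k**2 + 5*k/4 - 1/4.
f must satisfy (2*k + 2)·f(k+1) − (1)·f(k) = k**3 + k**2 + 5*k/4 - 1/4.
deg f ≤ 2 (via 1,0,3).
Solving with deg f ≤ 2: f(k) = (k - 1)*(2*k - 1)/4.
R(k) = B(k−1)·f(k)/C(k) = (k - 1)*(2*k - 1)/(4*k**3 + 4*k**2 + 5*k - 1); s_k = R·t_k = -2**k*(k - 1)*(2*k - 1)*factorial(k).
Check: Δs_k = -2**k*(4*k**3 + 4*k**2 + 5*k - 1)*factorial(k). ✓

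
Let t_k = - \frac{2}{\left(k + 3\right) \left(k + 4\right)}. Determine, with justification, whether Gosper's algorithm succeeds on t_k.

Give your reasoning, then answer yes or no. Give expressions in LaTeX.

Yes. s_k = - \frac{2 k}{3 k + 9}.

Compute t_(k+1)/t_k: get (k + 3)/(k + 5).
Normal form (A,B,C) = (k + 3, k + 5, 1).
Key eq: (k + 3)·f(k+1) = (k + 4)·f(k) + (1).
d = 1 from the (1,1,0) case.
Solve for f: f(k) = k/3 (degree 1 ≤ 1).
Get s_k = R·t_k = -2*k/(3*k + 9) with R(k) = B(k−1)f(k)/C(k) = k*(k + 4)/3.
Verify: -2/(k**2 + 7*k + 12) matches t_k.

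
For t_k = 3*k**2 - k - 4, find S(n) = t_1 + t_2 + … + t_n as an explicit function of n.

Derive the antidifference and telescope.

S(n) = n*(n**2 + n - 4)

r(k) = (k - 3*(k + 1)**2 + 5)/(-3*k**2 + k + 4) after simplifying.
Take A(k)=1, B(k)=1, C(k)=k**2 - k/3 - 4/3.
Set up (1)·f(k+1) − (1)·f(k) − (k**2 - k/3 - 4/3) = 0.
From deg A=0, deg B=0, deg C=2: d=3.
Match coefficients ⇒ f(k) = k*(k - 3)*(k + 1)/3.
So s_k = (B(k−1)f/C)·t_k = (k*(k - 3)/(3*k - 4))·t_k = k*(k**2 - 2*k - 3).
Δs = 3*k**2 - k - 4, as required.
s_(n+1) = n**3 + n**2 - 4*n - 4 and s_(1) = -4, so S(n) = n*(n**2 + n - 4).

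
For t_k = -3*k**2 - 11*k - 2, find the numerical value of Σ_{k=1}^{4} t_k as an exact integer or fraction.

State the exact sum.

Step 1: r(k) = (3*k**2 + 17*k + 16)/(3*k**2 + 11*k + 2).
Take A(k)=1, B(k)=1, C(k)=k**2 + 11*k/3 + 2/3.
Key eq: (1)·f(k+1) = (1)·f(k) + (k**2 + 11*k/3 + 2/3).
deg f ≤ 3 (via 0,0,2).
A polynomial solution: f(k) = k*(k**2 + 4*k - 3)/3.
Get s_k = R·t_k = k*(-k**2 - 4*k + 3) with R(k) = B(k−1)f(k)/C(k) = k*(k**2 + 4*k - 3)/(3*k**2 + 11*k + 2).
Verify: -3*k**2 - 11*k - 2 matches t_k.
Sum = s_(5) − s_(1); s_(5) = -210, s_(1) = -2 ⇒ -208.

Σ = -208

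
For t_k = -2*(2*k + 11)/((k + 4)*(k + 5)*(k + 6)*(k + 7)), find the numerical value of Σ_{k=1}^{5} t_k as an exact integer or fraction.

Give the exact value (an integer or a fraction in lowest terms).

The ratio is (k + 4)*(2*k + 13)/((k + 8)*(2*k + 11)).
Gosper form: A/B · C(k+1)/C(k) with A=k + 4, B=k + 8, C=k + 11/2.
Need (k + 4)·f(k+1) − (k + 7)·f(k) = k + 11/2.
Bound: deg f ≤ 3.
Match coefficients ⇒ f(k) = k*(k + 5)*(k + 10)/48.
Then R = B(k−1)f/C = k*(k + 5)*(k + 7)*(k + 10)/(24*(2*k + 11)), so s_k = R(k)·t_k = k*(-k - 10)/(12*(k**2 + 10*k + 24)).
s_(k+1) − s_k = 2*(-2*k - 11)/(k**4 + 22*k**3 + 179*k**2 + 638*k + 840) = t_k.
Evaluate s at k=6 and k=1: -1/15 and -11/420; difference -17/420.

Σ = -17/420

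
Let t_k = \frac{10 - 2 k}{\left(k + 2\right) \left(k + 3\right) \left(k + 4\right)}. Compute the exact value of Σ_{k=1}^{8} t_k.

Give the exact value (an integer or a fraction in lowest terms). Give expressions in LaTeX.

Σ = 13/66

Step 1: r(k) = (k - 4)*(k + 2)/((k - 5)*(k + 5)).
Normal form (A,B,C) = (k + 2, k + 5, k - 5).
Set up (k + 2)·f(k+1) − (k + 4)·f(k) − (k - 5) = 0.
Bound: deg f ≤ 2.
Match coefficients ⇒ f(k) = -k*(k + 9)/4.
R(k) = B(k−1)·f(k)/C(k) = -k*(k + 4)*(k + 9)/(4*(k - 5)); s_k = R·t_k = k*(k + 9)/(2*(k + 2)*(k + 3)).
Δs = 2*(5 - k)/(k**3 + 9*k**2 + 26*k + 24), as required.
Sum = s_(9) − s_(1); s_(9) = 27/44, s_(1) = 5/12 ⇒ 13/66.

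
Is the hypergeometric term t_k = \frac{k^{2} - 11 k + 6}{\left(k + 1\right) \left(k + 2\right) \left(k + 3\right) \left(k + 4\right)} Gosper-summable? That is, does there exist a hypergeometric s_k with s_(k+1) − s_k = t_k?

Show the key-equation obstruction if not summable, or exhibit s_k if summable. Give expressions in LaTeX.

t_(k+1)/t_k = -(k + 1)*(11*k - (k + 1)**2 + 5)/((k + 5)*(k**2 - 11*k + 6)).
So A=k + 1 and B=k + 5, with C=k**2 - 11*k + 6.
Need (k + 1)·f(k+1) − (k + 4)·f(k) = k**2 - 11*k + 6.
deg f ≤ 3 (via 1,1,2).
A polynomial solution: f(k) = k*(k**2 + 35)/6.
Certificate R = B(k−1)f/C = k*(k + 4)*(k**2 + 35)/(6*(k**2 - 11*k + 6)) gives s_k = k*(k**2 + 35)/(6*(k + 1)*(k + 2)*(k + 3)).
Verify: (k**2 - 11*k + 6)/(k**4 + 10*k**3 + 35*k**2 + 50*k + 24) matches t_k.

Yes. s_k = \frac{k \left(k^{2} + 35\right)}{6 \left(k + 1\right) \left(k + 2\right) \left(k + 3\right)}.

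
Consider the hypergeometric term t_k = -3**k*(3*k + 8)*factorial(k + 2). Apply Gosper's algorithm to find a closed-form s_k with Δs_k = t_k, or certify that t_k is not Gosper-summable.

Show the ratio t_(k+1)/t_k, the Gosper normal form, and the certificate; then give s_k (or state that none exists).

t_(k+1)/t_k = 3*(k + 3)*(3*k + 11)/(3*k + 8).
Gosper form: A/B · C(k+1)/C(k) with A=3*k + 9, B=1, C=k + 8/3.
Solve (3*k + 9)·f(k+1) − (1)·f(k) = k + 8/3.
Bound: deg f ≤ 0.
Solving with deg f ≤ 0: f(k) = 1/3.
Certificate R = B(k−1)f/C = 1/(3*k + 8) gives s_k = -3**k*factorial(k + 2).
Δs = -3**k*(3*k + 8)*factorial(k + 2), as required.

s_k = -3**k*factorial(k + 2)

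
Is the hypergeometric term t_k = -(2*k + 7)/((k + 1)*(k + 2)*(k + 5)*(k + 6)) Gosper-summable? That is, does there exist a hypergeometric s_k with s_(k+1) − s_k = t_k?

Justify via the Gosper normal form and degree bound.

Yes. s_k = k*(-k - 6)/(5*(k**2 + 6*k + 5)).

The ratio is (k + 1)*(k + 5)*(2*k + 9)/((k + 3)*(k + 7)*(2*k + 7)).
Normal form (A,B,C) = (k + 1, k + 7, k**3 + 21*k**2/2 + 73*k/2 + 42).
Set up (k + 1)·f(k+1) − (k + 6)·f(k) − (k**3 + 21*k**2/2 + 73*k/2 + 42) = 0.
d = 5 from the (1,1,3) case.
Coefficient equations give f(k) = k*(k + 2)*(k + 3)*(k + 4)*(k + 6)/10.
Get s_k = R·t_k = k*(-k - 6)/(5*(k**2 + 6*k + 5)) with R(k) = B(k−1)f(k)/C(k) = k*(k + 2)*(k + 6)**2/(5*(2*k + 7)).
Verify: (-2*k - 7)/(k**4 + 14*k**3 + 65*k**2 + 112*k + 60) matches t_k.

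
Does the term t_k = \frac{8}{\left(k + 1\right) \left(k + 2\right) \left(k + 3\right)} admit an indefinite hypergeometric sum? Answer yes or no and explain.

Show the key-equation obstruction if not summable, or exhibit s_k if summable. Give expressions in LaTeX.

The ratio is (k + 1)/(k + 4).
So A=k + 1 and B=k + 4, with C=1.
f must satisfy (k + 1)·f(k+1) − (k + 3)·f(k) = 1.
Degrees (1,1,0) ⇒ d ≤ 2.
Solve for f: f(k) = k*(k + 3)/4 (degree 2 ≤ 2).
Then R = B(k−1)f/C = k*(k + 3)**2/4, so s_k = R(k)·t_k = 2*k*(k + 3)/((k + 1)*(k + 2)).
Check: Δs_k = 8/(k**3 + 6*k**2 + 11*k + 6). ✓

Yes. s_k = \frac{2 k \left(k + 3\right)}{\left(k + 1\right) \left(k + 2\right)}.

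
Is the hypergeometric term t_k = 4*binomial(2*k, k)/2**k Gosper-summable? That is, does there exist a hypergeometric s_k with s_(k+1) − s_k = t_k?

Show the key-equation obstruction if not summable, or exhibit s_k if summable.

No — negative degree bound, so no certificate f.

t_(k+1)/t_k = (2*k + 1)/(k + 1).
A = 2*k + 1, B = k + 1, C = 1.
Set up (2*k + 1)·f(k+1) − (k)·f(k) − (1) = 0.
Bound: deg f ≤ -1.
Bound -1 < 0, so the key equation has no polynomial solution.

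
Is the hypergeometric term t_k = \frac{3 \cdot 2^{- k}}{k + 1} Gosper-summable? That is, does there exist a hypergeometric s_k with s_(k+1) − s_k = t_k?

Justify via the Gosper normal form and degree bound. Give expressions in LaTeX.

No — t_k has no hypergeometric antidifference.

Compute t_(k+1)/t_k: get (k + 1)/(2*(k + 2)).
Factor: A=k/2 + 1/2; B=k + 2; C=1.
Need (k/2 + 1/2)·f(k+1) − (k + 1)·f(k) = 1.
deg f ≤ -1 (via 1,1,0).
Negative degree bound (-1): no f exists, t_k not Gosper-summable.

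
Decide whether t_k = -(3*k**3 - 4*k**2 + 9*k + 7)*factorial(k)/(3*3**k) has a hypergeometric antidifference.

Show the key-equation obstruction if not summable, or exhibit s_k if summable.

r(k) = (3*k**4 + 8*k**3 + 15*k**2 + 25*k + 15)/(3*(3*k**3 - 4*k**2 + 9*k + 7)) after simplifying.
So A=k/3 + 1/3 and B=1, with C=k**3 - 4*k**2/3 + 3*k + 7/3.
f must satisfy (k/3 + 1/3)·f(k+1) − (1)·f(k) = k**3 - 4*k**2/3 + 3*k + 7/3.
From deg A=1, deg B=0, deg C=3: d=2.
Solve for f: f(k) = (k - 2)*(3*k + 2) (degree 2 ≤ 2).
Get s_k = R·t_k = -(k - 2)*(3*k + 2)*factorial(k)/3**k with R(k) = B(k−1)f(k)/C(k) = 3*(k - 2)*(3*k + 2)/(3*k**3 - 4*k**2 + 9*k + 7).
Check: Δs_k = -(3*k**3 - 4*k**2 + 9*k + 7)*factorial(k)/(3*3**k). ✓

Yes. s_k = -(k - 2)*(3*k + 2)*factorial(k)/3**k.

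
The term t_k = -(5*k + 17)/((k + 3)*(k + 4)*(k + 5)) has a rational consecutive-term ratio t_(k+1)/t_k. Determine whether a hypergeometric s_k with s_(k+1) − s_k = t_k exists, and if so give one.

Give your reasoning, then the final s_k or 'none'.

s_k = k*(-4*k - 13)/(3*(k + 3)*(k + 4))

Step 1: r(k) = (k + 3)*(5*k + 22)/((k + 6)*(5*k + 17)).
So A=k + 3 and B=k + 6, with C=k + 17/5.
Set up (k + 3)·f(k+1) − (k + 5)·f(k) − (k + 17/5) = 0.
Degrees (1,1,1) ⇒ d ≤ 2.
Coefficient equations give f(k) = k*(4*k + 13)/15.
So s_k = (B(k−1)f/C)·t_k = (k*(k + 5)*(4*k + 13)/(3*(5*k + 17)))·t_k = k*(-4*k - 13)/(3*(k + 3)*(k + 4)).
Δs = (-5*k - 17)/(k**3 + 12*k**2 + 47*k + 60), as required.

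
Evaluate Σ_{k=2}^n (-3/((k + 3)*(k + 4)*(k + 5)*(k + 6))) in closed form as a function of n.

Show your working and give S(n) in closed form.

S(n) = (-n**3 - 15*n**2 - 74*n + 90)/(210*(n**3 + 15*n**2 + 74*n + 120))

t_(k+1)/t_k = (k + 3)/(k + 7).
Gosper form: A/B · C(k+1)/C(k) with A=k + 3, B=k + 7, C=1.
Solve (k + 3)·f(k+1) − (k + 6)·f(k) = 1.
d = 3 from the (1,1,0) case.
Coefficient equations give f(k) = k*(k**2 + 12*k + 47)/180.
Then R = B(k−1)f/C = k*(k + 6)*(k**2 + 12*k + 47)/180, so s_k = R(k)·t_k = k*(-k**2 - 12*k - 47)/(60*(k + 3)*(k + 4)*(k + 5)).
Δs = -3/(k**4 + 18*k**3 + 119*k**2 + 342*k + 360), as required.
s_(n+1) = (-n**3 - 15*n**2 - 74*n - 60)/(60*(n**3 + 15*n**2 + 74*n + 120)) and s_(2) = -1/84, so S(n) = (-n**3 - 15*n**2 - 74*n + 90)/(210*(n**3 + 15*n**2 + 74*n + 120)).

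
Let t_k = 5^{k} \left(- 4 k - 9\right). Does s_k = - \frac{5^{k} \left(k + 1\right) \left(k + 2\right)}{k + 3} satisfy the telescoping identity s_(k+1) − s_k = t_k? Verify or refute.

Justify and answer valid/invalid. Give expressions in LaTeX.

s_(k+1) = -5**(k + 1)*(k + 2)*(k + 3)/(k + 4)
s_(k+1) − s_k = 5**k*(-4*k**3 - 33*k**2 - 91*k - 82)/(k**2 + 7*k + 12)
(s_(k+1) − s_k) − t_k = 5**k*(4*k**2 + 20*k + 26)/(k**2 + 7*k + 12)

Invalid: residual \frac{5^{k} \left(4 k^{2} + 20 k + 26\right)}{k^{2} + 7 k + 12} ≠ 0.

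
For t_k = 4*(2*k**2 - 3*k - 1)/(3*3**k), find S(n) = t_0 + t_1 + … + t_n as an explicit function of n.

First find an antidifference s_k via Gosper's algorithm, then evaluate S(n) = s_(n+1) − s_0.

S(n) = 3**(-n - 1)*(-3**(n + 1) - 4*n**2 - 6*n - 1)

Step 1: r(k) = (2*k**2 + k - 2)/(3*(2*k**2 - 3*k - 1)).
A = 1/3, B = 1, C = k**2 - 3*k/2 - 1/2.
Solve (1/3)·f(k+1) − (1)·f(k) = k**2 - 3*k/2 - 1/2.
deg f ≤ 2 (via 0,0,2).
Match coefficients ⇒ f(k) = -3*(4*k**2 - 2*k - 1)/8.
Then R = B(k−1)f/C = -3*(4*k**2 - 2*k - 1)/(4*(2*k**2 - 3*k - 1)), so s_k = R(k)·t_k = (-4*k**2 + 2*k + 1)/3**k.
Δs = 4*(2*k**2 - 3*k - 1)/(3*3**k), as required.
Σ_(k=0)^n t_k = s_(n+1) − s_(0) = (3**(-n - 1)*(-4*n**2 - 6*n - 1)) − (1), i.e. 3**(-n - 1)*(-3**(n + 1) - 4*n**2 - 6*n - 1).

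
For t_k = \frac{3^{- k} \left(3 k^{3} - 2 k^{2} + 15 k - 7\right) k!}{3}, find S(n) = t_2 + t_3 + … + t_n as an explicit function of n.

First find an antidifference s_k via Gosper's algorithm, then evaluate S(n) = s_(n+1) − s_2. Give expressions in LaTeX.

Step 1: r(k) = (3*k**4 + 10*k**3 + 27*k**2 + 29*k + 9)/(3*(3*k**3 - 2*k**2 + 15*k - 7)).
Factor: A=k/3 + 1/3; B=1; C=k**3 - 2*k**2/3 + 5*k - 7/3.
Solve (k/3 + 1/3)·f(k+1) − (1)·f(k) = k**3 - 2*k**2/3 + 5*k - 7/3.
Bound: deg f ≤ 2.
Solving with deg f ≤ 2: f(k) = 3*k**2 - 2*k + 4.
Then R = B(k−1)f/C = 3*(3*k**2 - 2*k + 4)/(3*k**3 - 2*k**2 + 15*k - 7), so s_k = R(k)·t_k = (3*k**2 - 2*k + 4)*factorial(k)/3**k.
Check: Δs_k = (3*k**3 - 2*k**2 + 15*k - 7)*factorial(k)/(3*3**k). ✓
Evaluate: s_(n+1) = 3**(-n - 1)*(3*n**2 + 4*n + 5)*factorial(n + 1); subtract s_(2) = 8/3 ⇒ S(n) = 3**(-n - 1)*(-8*3**n + 3*n**3*factorial(n) + 7*n**2*factorial(n) + 9*n*factorial(n) + 5*factorial(n)).

S(n) = 3^{- n - 1} \left(- 8 \cdot 3^{n} + 3 n^{3} n! + 7 n^{2} n! + 9 n n! + 5 n!\right)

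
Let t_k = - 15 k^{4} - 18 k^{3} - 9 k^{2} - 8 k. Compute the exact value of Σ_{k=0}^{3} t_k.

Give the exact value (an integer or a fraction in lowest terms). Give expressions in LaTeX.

Step 1: r(k) = (15*k**4 + 78*k**3 + 153*k**2 + 140*k + 50)/(k*(15*k**3 + 18*k**2 + 9*k + 8)).
So A=1 and B=1, with C=k**4 + 6*k**3/5 + 3*k**2/5 + 8*k/15.
Need (1)·f(k+1) − (1)·f(k) = k**4 + 6*k**3/5 + 3*k**2/5 + 8*k/15.
Bound: deg f ≤ 5.
Match coefficients ⇒ f(k) = k*(k - 1)*(3*k**3 - k + 3)/15.
Then R = B(k−1)f/C = (k - 1)*(3*k**3 - k + 3)/(15*k**3 + 18*k**2 + 9*k + 8), so s_k = R(k)·t_k = k*(-3*k**4 + 3*k**3 + k**2 - 4*k + 3).
Δs = k*(-15*k**3 - 18*k**2 - 9*k - 8), as required.
Telescoping: Σ = s_(4) − s_(0) = -2292 − (0) = -2292.

Σ = -2292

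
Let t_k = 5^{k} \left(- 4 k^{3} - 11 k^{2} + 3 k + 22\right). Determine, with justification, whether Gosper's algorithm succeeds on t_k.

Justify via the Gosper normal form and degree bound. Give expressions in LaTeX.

Yes. s_k = 5^{k} \left(- k^{3} + k^{2} + 2 k + 3\right).

Step 1: r(k) = 5*(4*k**3 + 23*k**2 + 31*k - 10)/(4*k**3 + 11*k**2 - 3*k - 22).
Gosper form: A/B · C(k+1)/C(k) with A=5, B=1, C=k**3 + 11*k**2/4 - 3*k/4 - 11/2.
f must satisfy (5)·f(k+1) − (1)·f(k) = k**3 + 11*k**2/4 - 3*k/4 - 11/2.
deg f ≤ 3 (via 0,0,3).
Coefficient equations give f(k) = (k**3 - k**2 - 2*k - 3)/4.
Then R = B(k−1)f/C = (k**3 - k**2 - 2*k - 3)/(4*k**3 + 11*k**2 - 3*k - 22), so s_k = R(k)·t_k = 5**k*(-k**3 + k**2 + 2*k + 3).
Check: Δs_k = 5**k*(-4*k**3 - 11*k**2 + 3*k + 22). ✓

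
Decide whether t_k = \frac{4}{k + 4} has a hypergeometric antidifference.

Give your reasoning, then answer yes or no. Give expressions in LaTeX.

Step 1: r(k) = (k + 4)/(k + 5).
Take A(k)=k + 4, B(k)=k + 5, C(k)=1.
Set up (k + 4)·f(k+1) − (k + 4)·f(k) − (1) = 0.
deg f ≤ 0 (via 1,1,0).
f = c0 ⇒ A·f(k+1) − B(k−1)·f(k) − C = -1. The system {-1 = 0} is inconsistent; no antidifference.

No. Not Gosper-summable.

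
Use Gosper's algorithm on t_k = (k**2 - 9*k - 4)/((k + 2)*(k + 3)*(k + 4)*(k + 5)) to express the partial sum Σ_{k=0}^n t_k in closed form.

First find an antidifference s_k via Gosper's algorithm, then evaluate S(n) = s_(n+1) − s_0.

Compute t_(k+1)/t_k: get (k + 2)*(9*k - (k + 1)**2 + 13)/((k + 6)*(-k**2 + 9*k + 4)).
A = k + 2, B = k + 6, C = k**2 - 9*k - 4.
f must satisfy (k + 2)·f(k+1) − (k + 5)·f(k) = k**2 - 9*k - 4.
d = 3 from the (1,1,2) case.
Coefficient equations give f(k) = -k*(k**2 + 21*k + 2)/12.
Certificate R = B(k−1)f/C = -k*(k + 5)*(k**2 + 21*k + 2)/(12*(k**2 - 9*k - 4)) gives s_k = k*(-k**2 - 21*k - 2)/(12*(k + 2)*(k + 3)*(k + 4)).
Δs = (k**2 - 9*k - 4)/(k**4 + 14*k**3 + 71*k**2 + 154*k + 120), as required.
Evaluate: s_(n+1) = (-n**3 - 24*n**2 - 47*n - 24)/(12*(n**3 + 12*n**2 + 47*n + 60)); subtract s_(0) = 0 ⇒ S(n) = (-n**3 - 24*n**2 - 47*n - 24)/(12*(n**3 + 12*n**2 + 47*n + 60)).

S(n) = (-n**3 - 24*n**2 - 47*n - 24)/(12*(n**3 + 12*n**2 + 47*n + 60))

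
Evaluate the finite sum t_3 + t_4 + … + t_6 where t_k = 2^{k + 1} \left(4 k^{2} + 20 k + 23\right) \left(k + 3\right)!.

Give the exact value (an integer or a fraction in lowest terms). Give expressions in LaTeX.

Compute t_(k+1)/t_k: get 2*(4*k**3 + 44*k**2 + 159*k + 188)/(4*k**2 + 20*k + 23).
Take A(k)=2*k + 8, B(k)=1, C(k)=k**2 + 5*k + 23/4.
Key eq: (2*k + 8)·f(k+1) = (1)·f(k) + (k**2 + 5*k + 23/4).
Bound: deg f ≤ 1.
Match coefficients ⇒ f(k) = (2*k + 1)/4.
R(k) = B(k−1)·f(k)/C(k) = (2*k + 1)/(4*k**2 + 20*k + 23); s_k = R·t_k = 2**(k + 1)*(2*k + 1)*factorial(k + 3).
Check: Δs_k = 2**(k + 1)*(4*k**2 + 20*k + 23)*factorial(k + 3). ✓
Σ_(k=3)^(6) t_k = s_(7) − s_(3) = 13934592000 − (80640) = 13934511360.

Σ = 13934511360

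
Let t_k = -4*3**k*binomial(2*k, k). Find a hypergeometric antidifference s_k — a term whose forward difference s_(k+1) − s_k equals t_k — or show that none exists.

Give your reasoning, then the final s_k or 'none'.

The ratio is 6*(2*k + 1)/(k + 1).
Gosper form: A/B · C(k+1)/C(k) with A=12*k + 6, B=k + 1, C=1.
f must satisfy (12*k + 6)·f(k+1) − (k)·f(k) = 1.
Degrees (1,1,0) ⇒ d ≤ -1.
Bound -1 < 0, so the key equation has no polynomial solution.

none (Gosper's algorithm certifies no s_k)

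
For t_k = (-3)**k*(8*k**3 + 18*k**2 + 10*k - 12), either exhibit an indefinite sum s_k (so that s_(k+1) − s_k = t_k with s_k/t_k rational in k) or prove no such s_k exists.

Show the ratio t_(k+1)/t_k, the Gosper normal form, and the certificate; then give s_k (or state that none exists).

r(k) = 3*(-4*k**3 - 21*k**2 - 35*k - 12)/(4*k**3 + 9*k**2 + 5*k - 6) after simplifying.
Normal form (A,B,C) = (-3, 1, k**3 + 9*k**2/4 + 5*k/4 - 3/2).
Need (-3)·f(k+1) − (1)·f(k) = k**3 + 9*k**2/4 + 5*k/4 - 3/2.
Bound: deg f ≤ 3.
Match coefficients ⇒ f(k) = -(2*k**3 - 2*k - 3)/8.
R(k) = B(k−1)·f(k)/C(k) = -(2*k**3 - 2*k - 3)/(2*(4*k**3 + 9*k**2 + 5*k - 6)); s_k = R·t_k = (-3)**k*(-2*k**3 + 2*k + 3).
Verify: 2*(-3)**k*(k**3 - 4*k + 3*(k + 1)**3 - 9) matches t_k.

s_k = (-3)**k*(-2*k**3 + 2*k + 3)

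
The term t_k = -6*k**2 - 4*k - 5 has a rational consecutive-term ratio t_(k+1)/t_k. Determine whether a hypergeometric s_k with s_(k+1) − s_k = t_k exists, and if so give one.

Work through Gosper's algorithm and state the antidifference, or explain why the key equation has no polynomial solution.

s_k = k*(-2*k**2 + k - 4)

Compute t_(k+1)/t_k: get (6*k**2 + 16*k + 15)/(6*k**2 + 4*k + 5).
Normal form (A,B,C) = (1, 1, k**2 + 2*k/3 + 5/6).
Set up (1)·f(k+1) − (1)·f(k) − (k**2 + 2*k/3 + 5/6) = 0.
Degrees (0,0,2) ⇒ d ≤ 3.
Solving with deg f ≤ 3: f(k) = k*(2*k**2 - k + 4)/6.
R(k) = B(k−1)·f(k)/C(k) = k*(2*k**2 - k + 4)/(6*k**2 + 4*k + 5); s_k = R·t_k = k*(-2*k**2 + k - 4).
Verify: -6*k**2 - 4*k - 5 matches t_k.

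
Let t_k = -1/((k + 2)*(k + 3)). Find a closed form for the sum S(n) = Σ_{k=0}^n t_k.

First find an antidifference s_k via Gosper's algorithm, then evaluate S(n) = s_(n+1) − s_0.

S(n) = (-n - 1)/(2*(n + 3))

The ratio is (k + 2)/(k + 4).
Normal form (A,B,C) = (k + 2, k + 4, 1).
Key eq: (k + 2)·f(k+1) = (k + 3)·f(k) + (1).
Degrees (1,1,0) ⇒ d ≤ 1.
A polynomial solution: f(k) = k/2.
Get s_k = R·t_k = -k/(2*k + 4) with R(k) = B(k−1)f(k)/C(k) = k*(k + 3)/2.
Δs = -1/(k**2 + 5*k + 6), as required.
Telescope: S(n) = s_(n+1) − s_(0) = (-n - 1)/(2*(n + 3)) − (0) = (-n - 1)/(2*(n + 3)).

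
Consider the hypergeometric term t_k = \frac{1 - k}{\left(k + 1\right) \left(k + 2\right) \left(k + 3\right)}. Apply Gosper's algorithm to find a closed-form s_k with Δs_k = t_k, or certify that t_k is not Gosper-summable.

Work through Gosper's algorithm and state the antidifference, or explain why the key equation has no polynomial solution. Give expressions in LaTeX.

s_k = \frac{k}{\left(k + 1\right) \left(k + 2\right)}

r(k) = k*(k + 1)/((k - 1)*(k + 4)) after simplifying.
Factor: A=k + 1; B=k + 4; C=k - 1.
Set up (k + 1)·f(k+1) − (k + 3)·f(k) − (k - 1) = 0.
Bound: deg f ≤ 2.
Match coefficients ⇒ f(k) = -k.
So s_k = (B(k−1)f/C)·t_k = (-k*(k + 3)/(k - 1))·t_k = k/((k + 1)*(k + 2)).
Verify: (1 - k)/(k**3 + 6*k**2 + 11*k + 6) matches t_k.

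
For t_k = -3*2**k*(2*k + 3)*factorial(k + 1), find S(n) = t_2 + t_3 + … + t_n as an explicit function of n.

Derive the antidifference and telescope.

Ratio r(k) = 2*(k + 2)*(2*k + 5)/(2*k + 3).
Take A(k)=2*k + 4, B(k)=1, C(k)=k + 3/2.
Solve (2*k + 4)·f(k+1) − (1)·f(k) = k + 3/2.
deg f ≤ 0 (via 1,0,1).
Match coefficients ⇒ f(k) = 1/2.
Certificate R = B(k−1)f/C = 1/(2*k + 3) gives s_k = -3*2**k*factorial(k + 1).
s_(k+1) − s_k = -3*2**k*(2*k + 3)*factorial(k + 1) = t_k.
Σ_(k=2)^n t_k = s_(n+1) − s_(2) = (-6*2**n*factorial(n + 2)) − (-72), i.e. -6*2**n*factorial(n + 2) + 72.

S(n) = -6*2**n*factorial(n + 2) + 72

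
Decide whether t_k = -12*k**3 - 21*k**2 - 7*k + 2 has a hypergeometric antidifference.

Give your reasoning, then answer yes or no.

Step 1: r(k) = (12*k**3 + 57*k**2 + 85*k + 38)/(12*k**3 + 21*k**2 + 7*k - 2).
Normal form (A,B,C) = (1, 1, k**3 + 7*k**2/4 + 7*k/12 - 1/6).
Set up (1)·f(k+1) − (1)·f(k) − (k**3 + 7*k**2/4 + 7*k/12 - 1/6) = 0.
Degrees (0,0,3) ⇒ d ≤ 4.
Coefficient equations give f(k) = k*(k + 1)*(3*k**2 - 2*k - 2)/12.
Certificate R = B(k−1)f/C = k*(3*k**2 - 2*k - 2)/(12*k**2 + 9*k - 2) gives s_k = k*(-3*k**3 - k**2 + 4*k + 2).
s_(k+1) − s_k = -12*k**3 - 21*k**2 - 7*k + 2 = t_k.

Yes. s_k = k*(-3*k**3 - k**2 + 4*k + 2).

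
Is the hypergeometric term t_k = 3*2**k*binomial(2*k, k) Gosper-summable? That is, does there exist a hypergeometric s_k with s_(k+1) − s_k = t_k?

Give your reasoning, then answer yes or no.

No. Not Gosper-summable.

t_(k+1)/t_k = 4*(2*k + 1)/(k + 1).
Take A(k)=8*k + 4, B(k)=k + 1, C(k)=1.
f must satisfy (8*k + 4)·f(k+1) − (k)·f(k) = 1.
Bound: deg f ≤ -1.
d = -1 < 0 ⇒ no nonzero polynomial f; not summable.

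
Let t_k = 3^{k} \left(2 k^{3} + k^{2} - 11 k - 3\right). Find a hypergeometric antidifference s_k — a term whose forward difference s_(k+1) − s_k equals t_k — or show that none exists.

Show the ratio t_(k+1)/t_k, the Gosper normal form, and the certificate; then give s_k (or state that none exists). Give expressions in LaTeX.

Ratio r(k) = 3*(2*k**3 + 7*k**2 - 3*k - 11)/(2*k**3 + k**2 - 11*k - 3).
Take A(k)=3, B(k)=1, C(k)=k**3 + k**2/2 - 11*k/2 - 3/2.
f must satisfy (3)·f(k+1) − (1)·f(k) = k**3 + k**2/2 - 11*k/2 - 3/2.
d = 3 from the (0,0,3) case.
Solve for f: f(k) = k*(k**2 - 4*k + 2)/2 (degree 3 ≤ 3).
Then R = B(k−1)f/C = k*(k**2 - 4*k + 2)/(2*k**3 + k**2 - 11*k - 3), so s_k = R(k)·t_k = 3**k*k*(k**2 - 4*k + 2).
s_(k+1) − s_k = 3**k*(2*k**3 + k**2 - 11*k - 3) = t_k.

s_k = 3^{k} k \left(k^{2} - 4 k + 2\right)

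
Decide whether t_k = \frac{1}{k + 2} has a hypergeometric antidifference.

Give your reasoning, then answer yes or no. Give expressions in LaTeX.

No — the linear system for f has no solution.

Compute t_(k+1)/t_k: get (k + 2)/(k + 3).
Normal form (A,B,C) = (k + 2, k + 3, 1).
Solve (k + 2)·f(k+1) − (k + 2)·f(k) = 1.
Bound: deg f ≤ 0.
Generic f = c0 gives residual -1; -1 = 0 cannot hold, so t_k is not Gosper-summable.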